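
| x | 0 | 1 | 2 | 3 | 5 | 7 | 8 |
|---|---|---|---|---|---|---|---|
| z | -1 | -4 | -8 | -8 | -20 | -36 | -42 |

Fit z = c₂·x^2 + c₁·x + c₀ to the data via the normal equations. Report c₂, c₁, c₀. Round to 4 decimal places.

From the data, Σx^2·x^2 = 7220, Σx^2·x = 1016, Σx^2 = 152, Σx·x = 152, Σx = 26, Σ1 = 7.
And Σx^2·z = -5060, Σx·z = -732, Σz = -119.
AᵀA·[c₂, c₁, c₀]ᵀ = Aᵀz becomes [[7220, 1016, 152]; [1016, 152, 26]; [152, 26, 7]]·[c₂, c₁, c₀]ᵀ = [-5060, -732, -119]ᵀ.
Row-reducing yields c₂ = -2768/5889, c₁ = -16535/11778, c₀ = -3100/1963.

c₂ = -0.4700, c₁ = -1.4039, c₀ = -1.5792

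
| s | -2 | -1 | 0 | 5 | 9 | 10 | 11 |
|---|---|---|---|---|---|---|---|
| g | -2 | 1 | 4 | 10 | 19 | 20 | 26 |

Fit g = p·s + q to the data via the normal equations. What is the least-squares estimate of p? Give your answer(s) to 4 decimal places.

p = 1.9031

With design matrix M, MᵀM = [[332, 32]; [32, 7]] and Mᵀg = [710, 78]ᵀ.
Eliminating q: 7·(row 1) − 32·(row 2) gives 1300·p = 7·710 − 32·78 = 2474, so p = 1237/650.
Then q = (78 − 32·(1237/650))/7 = 794/325.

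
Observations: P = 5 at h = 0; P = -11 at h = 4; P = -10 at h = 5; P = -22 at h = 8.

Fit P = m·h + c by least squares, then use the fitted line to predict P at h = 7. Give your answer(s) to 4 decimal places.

The normal system XᵀX·[m, c]ᵀ = XᵀP is [[105, 17]; [17, 4]]·[m, c]ᵀ = [-270, -38]ᵀ.
Eliminating c: 4·(row 1) − 17·(row 2) gives 131·m = 4·(-270) − 17·(-38) = -434, so m = -434/131.
Then c = ((-38) − 17·(-434/131))/4 = 600/131.
At h = 7: P̂ = (-434/131)·(7) + (600/131)·(1) = -2438/131.

P̂ = -18.6107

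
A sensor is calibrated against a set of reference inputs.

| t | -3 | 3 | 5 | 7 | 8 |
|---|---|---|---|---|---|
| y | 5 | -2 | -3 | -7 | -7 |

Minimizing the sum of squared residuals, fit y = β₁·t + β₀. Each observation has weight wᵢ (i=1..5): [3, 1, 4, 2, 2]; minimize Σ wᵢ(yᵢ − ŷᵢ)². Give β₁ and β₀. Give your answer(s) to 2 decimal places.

β₁ = -1.11, β₀ = 1.81

From the data, Σwᵢ·t·t = 362, Σwᵢ·t = 44, Σwᵢ·1 = 12.
Moment sums: Σwᵢ·t·y = -321, Σwᵢ·y = -27.
Determinant 362·12 − 44² = 2408.
β₁ = ((-321)·12 − 44·(-27))/2408 = -333/301; β₀ = (362·(-27) − 44·(-321))/2408 = 2175/1204.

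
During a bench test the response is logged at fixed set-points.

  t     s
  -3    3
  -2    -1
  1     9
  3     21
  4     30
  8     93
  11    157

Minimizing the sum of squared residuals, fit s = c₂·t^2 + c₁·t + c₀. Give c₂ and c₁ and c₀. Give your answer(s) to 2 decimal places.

From the data, Σt^2·t^2 = 19172, Σt^2·t = 1900, Σt^2 = 224, Σt·t = 224, Σt = 22, Σ1 = 7.
Moment sums: Σt^2·s = 25650, Σt·s = 2656, Σs = 312.
So XᵀX·[c₂, c₁, c₀]ᵀ = Xᵀs: [[19172, 1900, 224]; [1900, 224, 22]; [224, 22, 7]]·[c₂, c₁, c₀]ᵀ = [25650, 2656, 312]ᵀ.
Solving the 3×3 system (Gaussian elimination) gives c₂ = 369407/374928, c₁ = 1203395/374928, c₀ = 184659/62488.

c₂ = 0.99, c₁ = 3.21, c₀ = 2.96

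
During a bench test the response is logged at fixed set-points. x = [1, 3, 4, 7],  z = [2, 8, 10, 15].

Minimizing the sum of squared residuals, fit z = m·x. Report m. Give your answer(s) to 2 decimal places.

m = 2.28

From the data, Σx·x = 75.
For Mᵀz: Σx·z = 171.
So MᵀM·[m]ᵀ = Mᵀz: [[75]]·[m]ᵀ = [171]ᵀ.
Hence m = 171 / 75 ≈ 2.28.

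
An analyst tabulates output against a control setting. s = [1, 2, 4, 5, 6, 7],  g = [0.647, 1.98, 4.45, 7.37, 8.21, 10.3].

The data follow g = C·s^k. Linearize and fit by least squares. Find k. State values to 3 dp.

k = 1.412

With ln gᵢ as the transformed response and ln sᵢ as the regressor:
AᵀA = [[11.9895, 7.4265]; [7.4265, 6]], rhs = [14.0682, 8.1755]ᵀ  (here Σln s = 7.4265, Σ(ln s)² = 11.9895, Σln g = 8.1755, Σln s·ln g = 14.0682).
Δ = 11.9895·6 − (7.4265)² = 16.7835; k = (14.0682·6 − 7.4265·8.1755)/16.7835 = 1.41172, ln C = (11.9895·8.1755 − 7.4265·14.0682)/16.7835 = -0.38478.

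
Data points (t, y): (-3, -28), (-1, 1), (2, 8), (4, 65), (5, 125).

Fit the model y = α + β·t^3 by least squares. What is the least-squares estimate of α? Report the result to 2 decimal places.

From the data, Σ1 = 5, Σt^3 = 169, Σt^3·t^3 = 20515.
Right-hand side: Σy = 171, Σt^3·y = 20604.
So XᵀX·[α, β]ᵀ = Xᵀy: [[5, 169]; [169, 20515]]·[α, β]ᵀ = [171, 20604]ᵀ.
det = 5·20515 − 169² = 74014.
α = (171·20515 − 169·20604)/74014 = 25989/74014; β = (5·20604 − 169·171)/74014 = 74121/74014.

α = 0.35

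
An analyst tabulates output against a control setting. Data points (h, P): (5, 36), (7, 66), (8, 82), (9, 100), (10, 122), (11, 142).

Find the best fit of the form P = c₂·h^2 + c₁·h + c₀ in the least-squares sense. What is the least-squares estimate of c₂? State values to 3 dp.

c₂ = 0.762

Compute the Gram sums: Σh^2·h^2 = 38324, Σh^2·h = 4040, Σh^2 = 440, Σh·h = 440, Σh = 50, Σ1 = 6.
For AᵀP: Σh^2·P = 46864, Σh·P = 4980, ΣP = 548.
AᵀA·[c₂, c₁, c₀]ᵀ = AᵀP becomes [[38324, 4040, 440]; [4040, 440, 50]; [440, 50, 6]]·[c₂, c₁, c₀]ᵀ = [46864, 4980, 548]ᵀ.
Solving the 3×3 system (Gaussian elimination) gives c₂ = 16/21, c₁ = 116/21, c₀ = -74/7.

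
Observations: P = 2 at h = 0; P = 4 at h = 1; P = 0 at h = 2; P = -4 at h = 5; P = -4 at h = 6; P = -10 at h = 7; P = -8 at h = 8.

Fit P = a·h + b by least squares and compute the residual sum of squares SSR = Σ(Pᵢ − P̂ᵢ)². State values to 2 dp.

Setting ∂/∂a … = 0 gives: 179·a + 29·b = -174;  29·a + 7·b = -20.
(Σh·h = 179, Σh = 29, Σ1 = 7, Σh·P = -174, ΣP = -20.)
Eliminating b: 7·(row 1) − 29·(row 2) gives 412·a = 7·(-174) − 29·(-20) = -638, so a = -319/206.
Then b = ((-20) − 29·(-319/206))/7 = 733/206.
Residuals: -321/206, 205/103, -95/206, 19/103, 357/206, -280/103, 171/206; SSR = 1825/103.

SSR = 17.72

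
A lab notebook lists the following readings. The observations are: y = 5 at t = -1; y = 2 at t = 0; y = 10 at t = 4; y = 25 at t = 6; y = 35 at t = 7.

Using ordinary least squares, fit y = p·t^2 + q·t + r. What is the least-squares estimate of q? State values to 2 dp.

The normal system XᵀX·[p, q, r]ᵀ = Xᵀy is [[3954, 622, 102]; [622, 102, 16]; [102, 16, 5]]·[p, q, r]ᵀ = [2780, 430, 77]ᵀ.
Inverting the 3×3 Gram matrix, [p, q, r]ᵀ = [172/187, -325/187, 411/187]ᵀ.

q = -1.74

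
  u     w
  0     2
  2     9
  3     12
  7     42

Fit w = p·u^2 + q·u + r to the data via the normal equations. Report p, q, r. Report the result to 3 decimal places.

Entries of MᵀM: Σu^2·u^2 = 2498, Σu^2·u = 378, Σu^2 = 62, Σu·u = 62, Σu = 12, Σ1 = 4.
Moment sums: Σu^2·w = 2202, Σu·w = 348, Σw = 65.
Normal equations: [[2498, 378, 62]; [378, 62, 12]; [62, 12, 4]]·[p, q, r]ᵀ = [2202, 348, 65]ᵀ.
Row-reducing yields p = 1681/3098, q = 5817/3098, r = 3418/1549.

p = 0.543, q = 1.878, r = 2.207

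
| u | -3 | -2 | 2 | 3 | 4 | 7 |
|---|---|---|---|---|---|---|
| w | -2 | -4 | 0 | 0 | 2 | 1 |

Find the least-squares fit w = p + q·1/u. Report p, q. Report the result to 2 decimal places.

AᵀA·[p, q]ᵀ = Aᵀw reads: 6·p + (11/28)·q = -3;  (11/28)·p + (5681/7056)·q = 139/42.
(Σ1 = 6, Σ1/u = 11/28, Σ1/u·1/u = 5681/7056, Σw = -3, Σ1/u·w = 139/42.)
det = 6·(5681/7056) − (11/28)² = 10999/2352.
p = ((-3)·(5681/7056) − (11/28)·(139/42))/(10999/2352) = -8739/10999; q = (6·(139/42) − (11/28)·(-3))/(10999/2352) = 49476/10999.

p = -0.79, q = 4.50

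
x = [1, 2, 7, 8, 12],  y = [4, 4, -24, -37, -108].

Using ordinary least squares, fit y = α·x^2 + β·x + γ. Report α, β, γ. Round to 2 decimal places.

α = -1.09, β = 4.08, γ = 0.68

Sums needed: Σx^2·x^2 = 27250, Σx^2·x = 2592, Σx^2 = 262, Σx·x = 262, Σx = 30, Σ1 = 5.
Right-hand side: Σx^2·y = -19076, Σx·y = -1748, Σy = -161.
Inverting the 3×3 Gram matrix, [α, β, γ]ᵀ = [-7193/6571, 26809/6571, 4473/6571]ᵀ.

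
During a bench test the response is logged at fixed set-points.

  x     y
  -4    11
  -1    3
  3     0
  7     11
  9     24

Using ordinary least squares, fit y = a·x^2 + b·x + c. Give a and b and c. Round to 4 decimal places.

a = 0.4183, b = -1.2070, c = 0.1301

From the data, Σx^2·x^2 = 9300, Σx^2·x = 1034, Σx^2 = 156, Σx·x = 156, Σx = 14, Σ1 = 5.
Moment sums: Σx^2·y = 2662, Σx·y = 246, Σy = 49.
So AᵀA·[a, b, c]ᵀ = Aᵀy: [[9300, 1034, 156]; [1034, 156, 14]; [156, 14, 5]]·[a, b, c]ᵀ = [2662, 246, 49]ᵀ.
Inverting the 3×3 Gram matrix, [a, b, c]ᵀ = [84228/201379, -243073/201379, 26205/201379]ᵀ.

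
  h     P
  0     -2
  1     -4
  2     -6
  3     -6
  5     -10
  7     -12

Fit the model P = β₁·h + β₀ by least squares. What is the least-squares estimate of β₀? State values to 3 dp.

β₀ = -2.431

Compute the Gram sums: Σh·h = 88, Σh = 18, Σ1 = 6.
Right-hand side: Σh·P = -168, ΣP = -40.
Determinant 88·6 − 18² = 204.
β₁ = ((-168)·6 − 18·(-40))/204 = -24/17; β₀ = (88·(-40) − 18·(-168))/204 = -124/51.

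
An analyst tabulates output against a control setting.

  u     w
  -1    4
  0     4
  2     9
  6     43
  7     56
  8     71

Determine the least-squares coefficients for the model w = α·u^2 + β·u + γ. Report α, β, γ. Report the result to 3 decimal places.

α = 0.955, β = 0.768, γ = 3.850

Forming MᵀM = [[7810, 1078, 154]; [1078, 154, 22]; [154, 22, 6]] and Mᵀw = [8876, 1232, 187]ᵀ gives MᵀM·[α, β, γ]ᵀ = Mᵀw.
Row-reducing yields α = 21/22, β = 169/220, γ = 77/20.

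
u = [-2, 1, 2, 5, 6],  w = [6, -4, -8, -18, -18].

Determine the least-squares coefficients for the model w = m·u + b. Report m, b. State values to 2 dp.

m = -3.14, b = -0.87

With design matrix A, AᵀA = [[70, 12]; [12, 5]] and Aᵀw = [-230, -42]ᵀ.
Δ = 70·5 − 12² = 206.
m = ((-230)·5 − 12·(-42))/206 = -323/103; b = (70·(-42) − 12·(-230))/206 = -90/103.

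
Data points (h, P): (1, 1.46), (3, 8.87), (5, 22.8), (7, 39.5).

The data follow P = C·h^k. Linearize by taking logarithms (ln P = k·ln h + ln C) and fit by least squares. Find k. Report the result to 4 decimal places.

k = 1.7007

Linearized form: ln P = k·ln h + ln C. From the 4 transformed points,
Σln h = 4.6540, Σ(ln h)² = 7.5838, Σln P = 9.3642, Σln h·ln P = 14.5840.
Equations: 7.5838·k + 4.6540·ln C = 14.5840;  4.6540·k + 4·ln C = 9.3642.
Solving (det = 8.6759): k = 1.70075, ln C = 0.36224.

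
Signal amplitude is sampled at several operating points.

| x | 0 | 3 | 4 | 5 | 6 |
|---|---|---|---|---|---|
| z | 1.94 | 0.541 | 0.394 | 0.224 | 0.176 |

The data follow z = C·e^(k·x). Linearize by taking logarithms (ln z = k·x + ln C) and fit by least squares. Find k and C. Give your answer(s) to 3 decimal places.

With ln zᵢ as the transformed response and xᵢ as the regressor:
Σx = 18.0000, Σ(x)² = 86.0000, Σln z = -4.1164, Σx·ln z = -23.4728.
Equations: 86.0000·k + 18.0000·ln C = -23.4728;  18.0000·k + 5·ln C = -4.1164.
Δ = 86.0000·5 − (18.0000)² = 106.0000; k = (-23.4728·5 − 18.0000·-4.1164)/106.0000 = -0.40819, ln C = (86.0000·-4.1164 − 18.0000·-23.4728)/106.0000 = 0.64620, so C = exp(0.64620) = 1.90827.

k = -0.408, C = 1.908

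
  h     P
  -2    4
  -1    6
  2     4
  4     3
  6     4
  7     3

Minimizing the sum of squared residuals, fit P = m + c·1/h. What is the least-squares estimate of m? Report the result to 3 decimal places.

m = 3.889

Normal-equation sums: Σ1 = 6, Σ1/h = -37/84, Σ1/h·1/h = 11365/7056.
Moment sums: ΣP = 24, Σ1/h·P = -349/84.
Normal equations: [[6, -37/84]; [-37/84, 11365/7056]]·[m, c]ᵀ = [24, -349/84]ᵀ.
Eliminating c: (11365/7056)·(row 1) − (-37/84)·(row 2) gives (66821/7056)·m = (11365/7056)·24 − (-37/84)·(-349/84) = 5303/144, so m = 259847/66821.
Then c = ((-349/84) − (-37/84)·(259847/66821))/(11365/7056) = -101304/66821.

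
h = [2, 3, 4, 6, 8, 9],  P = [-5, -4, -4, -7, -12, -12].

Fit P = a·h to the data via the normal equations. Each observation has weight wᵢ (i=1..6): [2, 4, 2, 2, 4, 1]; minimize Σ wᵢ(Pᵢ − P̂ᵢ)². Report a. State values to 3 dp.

The normal equations are: 485·a = -676.
(Σwᵢ·h·h = 485, Σwᵢ·h·P = -676.)
a = (-676)/485 = -1.39381.

a = -1.394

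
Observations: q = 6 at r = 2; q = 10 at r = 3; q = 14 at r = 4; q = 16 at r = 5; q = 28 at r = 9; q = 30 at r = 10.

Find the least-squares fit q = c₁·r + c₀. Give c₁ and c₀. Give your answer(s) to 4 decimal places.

Setting ∂/∂c₁ … = 0 gives: 235·c₁ + 33·c₀ = 730;  33·c₁ + 6·c₀ = 104.
Δ = 235·6 − 33² = 321.
c₁ = (730·6 − 33·104)/321 = 316/107; c₀ = (235·104 − 33·730)/321 = 350/321.

c₁ = 2.9533, c₀ = 1.0903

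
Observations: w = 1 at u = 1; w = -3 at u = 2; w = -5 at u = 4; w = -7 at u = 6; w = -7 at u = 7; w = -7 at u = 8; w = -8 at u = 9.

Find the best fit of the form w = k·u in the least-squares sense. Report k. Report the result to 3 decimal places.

k = -0.972

The normal equations are: 251·k = -244.
(Σu·u = 251, Σu·w = -244.)
k = (-244)/251 = -0.972112.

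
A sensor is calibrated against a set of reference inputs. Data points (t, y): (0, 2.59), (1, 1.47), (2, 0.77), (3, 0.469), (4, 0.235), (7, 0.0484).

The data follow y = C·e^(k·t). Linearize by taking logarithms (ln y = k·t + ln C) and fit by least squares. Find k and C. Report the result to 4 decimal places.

k = -0.5714, C = 2.5243

Taking logs, ln y = k·t + ln C, so regress ln y on t.
Σt = 17.0000, Σ(t)² = 79.0000, Σln y = -4.1580, Σt·ln y = -29.3994.
Equations: 79.0000·k + 17.0000·ln C = -29.3994;  17.0000·k + 6·ln C = -4.1580.
Δ = 79.0000·6 − (17.0000)² = 185.0000; k = (-29.3994·6 − 17.0000·-4.1580)/185.0000 = -0.57141, ln C = (79.0000·-4.1580 − 17.0000·-29.3994)/185.0000 = 0.92598, so C = exp(0.92598) = 2.52434.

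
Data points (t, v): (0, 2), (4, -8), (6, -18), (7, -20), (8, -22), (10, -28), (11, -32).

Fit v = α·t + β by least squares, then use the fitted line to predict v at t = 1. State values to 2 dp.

The normal equations are: 386·α + 46·β = -1088;  46·α + 7·β = -126.
(Σt·t = 386, Σt = 46, Σ1 = 7, Σt·v = -1088, Σv = -126.)
Δ = 386·7 − 46² = 586.
α = ((-1088)·7 − 46·(-126))/586 = -910/293; β = (386·(-126) − 46·(-1088))/586 = 706/293.
At t = 1: v̂ = (-910/293)·(1) + (706/293)·(1) = -204/293.

v̂ = -0.70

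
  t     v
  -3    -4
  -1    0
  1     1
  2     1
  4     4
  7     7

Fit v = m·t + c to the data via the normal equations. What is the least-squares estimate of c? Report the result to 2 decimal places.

c = -0.21

From the data, Σt·t = 80, Σt = 10, Σ1 = 6.
Moment sums: Σt·v = 80, Σv = 9.
So XᵀX·[m, c]ᵀ = Xᵀv: [[80, 10]; [10, 6]]·[m, c]ᵀ = [80, 9]ᵀ.
Δ = 80·6 − 10² = 380.
m = (80·6 − 10·9)/380 = 39/38; c = (80·9 − 10·80)/380 = -4/19.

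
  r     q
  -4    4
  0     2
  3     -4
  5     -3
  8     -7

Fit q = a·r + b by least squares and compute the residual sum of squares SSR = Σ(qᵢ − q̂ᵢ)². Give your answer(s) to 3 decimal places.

Setting ∂/∂a … = 0 gives: 114·a + 12·b = -99;  12·a + 5·b = -8.
(Σr·r = 114, Σr = 12, Σ1 = 5, Σr·q = -99, Σq = -8.)
Eliminating b: 5·(row 1) − 12·(row 2) gives 426·a = 5·(-99) − 12·(-8) = -399, so a = -133/142.
Then b = ((-8) − 12·(-133/142))/5 = 46/71.
Residuals: -28/71, 96/71, -261/142, 147/142, -11/71; SSR = 917/142.

SSR = 6.458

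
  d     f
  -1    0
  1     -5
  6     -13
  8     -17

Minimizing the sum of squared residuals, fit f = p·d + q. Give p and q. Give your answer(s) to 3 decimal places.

From the data, Σd·d = 102, Σd = 14, Σ1 = 4.
For Mᵀf: Σd·f = -219, Σf = -35.
So MᵀM·[p, q]ᵀ = Mᵀf: [[102, 14]; [14, 4]]·[p, q]ᵀ = [-219, -35]ᵀ.
Δ = 102·4 − 14² = 212.
p = ((-219)·4 − 14·(-35))/212 = -193/106; q = (102·(-35) − 14·(-219))/212 = -126/53.

p = -1.821, q = -2.377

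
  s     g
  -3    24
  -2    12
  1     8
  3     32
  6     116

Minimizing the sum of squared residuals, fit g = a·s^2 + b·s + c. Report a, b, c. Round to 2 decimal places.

a = 2.89, b = 1.44, c = 2.80

With design matrix A, AᵀA = [[1475, 209, 59]; [209, 59, 5]; [59, 5, 5]] and Aᵀg = [4736, 704, 192]ᵀ.
Row-reducing yields a = 5896/2037, b = 2936/2037, c = 272/97.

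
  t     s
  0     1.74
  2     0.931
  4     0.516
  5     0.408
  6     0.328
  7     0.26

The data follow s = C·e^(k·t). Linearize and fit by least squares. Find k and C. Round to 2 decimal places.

Taking logs, ln s = k·t + ln C, so regress ln s on t.
Σt = 24.0000, Σ(t)² = 130.0000, Σln s = -3.5376, Σt·ln s = -23.3900.
Equations: 130.0000·k + 24.0000·ln C = -23.3900;  24.0000·k + 6·ln C = -3.5376.
Solving (det = 204.0000): k = -0.27176, ln C = 0.49743, so C = exp(0.49743) = 1.64450.

k = -0.27, C = 1.64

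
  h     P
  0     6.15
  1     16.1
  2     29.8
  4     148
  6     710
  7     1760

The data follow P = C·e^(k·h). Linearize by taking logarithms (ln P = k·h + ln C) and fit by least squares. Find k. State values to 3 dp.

Linearized form: ln P = k·h + ln C. From the 6 transformed points,
Σh = 20.0000, Σ(h)² = 106.0000, Σln P = 27.0253, Σh·ln P = 121.2598.
Equations: 106.0000·k + 20.0000·ln C = 121.2598;  20.0000·k + 6·ln C = 27.0253.
Slope k = (n·Σh·ln P − Σh·Σln P)/(n·Σ(h)² − (Σh)²) = (6·121.2598 − 20.0000·27.0253)/236.0000 = 0.79259; ln C = (Σln P − k·Σh)/n = 1.86224.

k = 0.793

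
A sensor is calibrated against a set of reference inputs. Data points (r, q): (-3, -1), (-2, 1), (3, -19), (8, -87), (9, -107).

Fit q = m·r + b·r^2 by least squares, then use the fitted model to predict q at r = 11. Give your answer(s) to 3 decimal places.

With design matrix M, MᵀM = [[167, 1233]; [1233, 10835]] and Mᵀq = [-1715, -14411]ᵀ.
Δ = 167·10835 − 1233² = 289156.
m = ((-1715)·10835 − 1233·(-14411))/289156 = -406631/144578; b = (167·(-14411) − 1233·(-1715))/289156 = -146021/144578.
At r = 11: q̂ = (-406631/144578)·(11) + (-146021/144578)·(121) = -11070741/72289.

q̂ = -153.146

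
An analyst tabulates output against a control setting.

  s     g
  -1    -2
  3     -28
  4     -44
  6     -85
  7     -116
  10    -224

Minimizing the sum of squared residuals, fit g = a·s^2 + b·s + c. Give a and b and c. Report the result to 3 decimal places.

Normal-equation sums: Σs^2·s^2 = 14035, Σs^2·s = 1649, Σs^2 = 211, Σs·s = 211, Σs = 29, Σ1 = 6.
Right-hand side: Σs^2·g = -32102, Σs·g = -3820, Σg = -499.
Row-reducing yields a = -5797/2908, b = -158001/72700, c = -46504/18175.

a = -1.993, b = -2.173, c = -2.559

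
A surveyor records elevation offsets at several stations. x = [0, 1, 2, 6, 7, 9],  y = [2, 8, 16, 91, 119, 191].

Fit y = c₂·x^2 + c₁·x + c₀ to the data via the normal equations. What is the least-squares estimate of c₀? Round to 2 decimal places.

The normal equations are: 10275·c₂ + 1297·c₁ + 171·c₀ = 24650;  1297·c₂ + 171·c₁ + 25·c₀ = 3138;  171·c₂ + 25·c₁ + 6·c₀ = 427.
(Σx^2·x^2 = 10275, Σx^2·x = 1297, Σx^2 = 171, Σx·x = 171, Σx = 25, Σ1 = 6, Σx^2·y = 24650, Σx·y = 3138, Σy = 427.)
Inverting the 3×3 Gram matrix, [c₂, c₁, c₀]ᵀ = [59813/29040, 22443/9680, 5092/1815]ᵀ.

c₀ = 2.81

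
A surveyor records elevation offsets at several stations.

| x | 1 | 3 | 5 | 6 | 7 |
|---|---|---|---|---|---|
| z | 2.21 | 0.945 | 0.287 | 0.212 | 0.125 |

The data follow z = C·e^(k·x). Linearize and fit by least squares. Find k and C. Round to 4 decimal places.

k = -0.4851, C = 3.6912

Let Y = ln z. Fitting Y = k·x + ln C by least squares:
AᵀA = [[120.0000, 22.0000]; [22.0000, 5]], rhs = [-29.4812, -4.1425]ᵀ  (here Σx = 22.0000, Σ(x)² = 120.0000, Σln z = -4.1425, Σx·ln z = -29.4812).
Solving (det = 116.0000): k = -0.48510, ln C = 1.30595, so C = exp(1.30595) = 3.69121.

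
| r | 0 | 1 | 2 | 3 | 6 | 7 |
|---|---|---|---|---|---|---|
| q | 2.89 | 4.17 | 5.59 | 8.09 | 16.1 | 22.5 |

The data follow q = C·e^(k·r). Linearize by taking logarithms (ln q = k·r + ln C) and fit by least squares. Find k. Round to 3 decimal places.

Taking logs, ln q = k·r + ln C, so regress ln q on r.
Σr = 19.0000, Σ(r)² = 99.0000, Σln q = 12.1931, Σr·ln q = 49.6093.
Normal system: [[99.0000, 19.0000]; [19.0000, 6]]·[k, ln C]ᵀ = [49.6093, 12.1931]ᵀ.
Δ = 99.0000·6 − (19.0000)² = 233.0000; k = (49.6093·6 − 19.0000·12.1931)/233.0000 = 0.28320, ln C = (99.0000·12.1931 − 19.0000·49.6093)/233.0000 = 1.13537.

k = 0.283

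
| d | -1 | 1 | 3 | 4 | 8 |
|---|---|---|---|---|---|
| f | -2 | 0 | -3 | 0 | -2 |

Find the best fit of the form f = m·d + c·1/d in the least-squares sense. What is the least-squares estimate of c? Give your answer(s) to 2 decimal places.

The normal equations are: 91·m + 5·c = -23;  5·m + (1261/576)·c = 3/4.
(Σd·d = 91, Σd·1/d = 5, Σ1/d·1/d = 1261/576, Σd·f = -23, Σ1/d·f = 3/4.)
det = 91·(1261/576) − 5² = 100351/576.
m = ((-23)·(1261/576) − 5·(3/4))/(100351/576) = -31163/100351; c = (91·(3/4) − 5·(-23))/(100351/576) = 105552/100351.

c = 1.05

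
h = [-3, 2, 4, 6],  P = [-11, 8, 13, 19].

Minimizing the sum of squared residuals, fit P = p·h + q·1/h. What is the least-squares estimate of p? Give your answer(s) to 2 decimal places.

p = 3.05

From the data, Σh·h = 65, Σh·1/h = 4, Σ1/h·1/h = 65/144.
Moment sums: Σh·P = 215, Σ1/h·P = 169/12.
Eliminating q: (65/144)·(row 1) − 4·(row 2) gives (1921/144)·p = (65/144)·215 − 4·(169/12) = 5863/144, so p = 5863/1921.
Then q = ((169/12) − 4·(5863/1921))/(65/144) = 7980/1921.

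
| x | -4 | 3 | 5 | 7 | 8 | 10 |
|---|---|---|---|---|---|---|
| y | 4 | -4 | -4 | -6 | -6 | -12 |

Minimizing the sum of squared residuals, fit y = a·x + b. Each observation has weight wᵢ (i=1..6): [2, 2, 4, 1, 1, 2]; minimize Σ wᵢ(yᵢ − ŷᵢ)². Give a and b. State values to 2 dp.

With design matrix A, AᵀWA = [[463, 53]; [53, 12]] and AᵀWy = [-466, -52]ᵀ.
Determinant 463·12 − 53² = 2747.
a = ((-466)·12 − 53·(-52))/2747 = -2836/2747; b = (463·(-52) − 53·(-466))/2747 = 622/2747.

a = -1.03, b = 0.23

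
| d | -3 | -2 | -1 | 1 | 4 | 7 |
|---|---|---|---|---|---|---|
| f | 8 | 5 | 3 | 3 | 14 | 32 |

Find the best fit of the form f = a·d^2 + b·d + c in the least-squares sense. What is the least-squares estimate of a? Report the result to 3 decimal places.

a = 0.576

From the data, Σd^2·d^2 = 2756, Σd^2·d = 372, Σd^2 = 80, Σd·d = 80, Σd = 6, Σ1 = 6.
Moment sums: Σd^2·f = 1890, Σd·f = 246, Σf = 65.
Normal equations: [[2756, 372, 80]; [372, 80, 6]; [80, 6, 6]]·[a, b, c]ᵀ = [1890, 246, 65]ᵀ.
Inverting the 3×3 Gram matrix, [a, b, c]ᵀ = [8578/14905, 5217/29810, 44489/14905]ᵀ.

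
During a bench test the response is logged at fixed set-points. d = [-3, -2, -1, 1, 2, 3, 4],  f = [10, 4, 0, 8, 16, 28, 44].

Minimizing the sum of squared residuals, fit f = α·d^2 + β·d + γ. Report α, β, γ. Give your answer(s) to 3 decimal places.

α = 1.846, β = 3.054, γ = 2.364

The normal equations are: 452·α + 64·β + 44·γ = 1134;  64·α + 44·β + 4·γ = 262;  44·α + 4·β + 7·γ = 110.
(Σd^2·d^2 = 452, Σd^2·d = 64, Σd^2 = 44, Σd·d = 44, Σd = 4, Σ1 = 7, Σd^2·f = 1134, Σd·f = 262, Σf = 110.)
Inverting the 3×3 Gram matrix, [α, β, γ]ᵀ = [853/462, 1411/462, 26/11]ᵀ.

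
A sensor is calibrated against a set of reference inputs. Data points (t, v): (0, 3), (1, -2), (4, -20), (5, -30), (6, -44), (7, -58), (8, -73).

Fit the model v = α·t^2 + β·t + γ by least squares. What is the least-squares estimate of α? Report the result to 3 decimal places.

α = -0.942

Sums needed: Σt^2·t^2 = 8675, Σt^2·t = 1261, Σt^2 = 191, Σt·t = 191, Σt = 31, Σ1 = 7.
Right-hand side: Σt^2·v = -10170, Σt·v = -1486, Σv = -224.
So AᵀA·[α, β, γ]ᵀ = Aᵀv: [[8675, 1261, 191]; [1261, 191, 31]; [191, 31, 7]]·[α, β, γ]ᵀ = [-10170, -1486, -224]ᵀ.
Solving the 3×3 system (Gaussian elimination) gives α = -3223/3423, β = -6571/3423, γ = 2502/1141.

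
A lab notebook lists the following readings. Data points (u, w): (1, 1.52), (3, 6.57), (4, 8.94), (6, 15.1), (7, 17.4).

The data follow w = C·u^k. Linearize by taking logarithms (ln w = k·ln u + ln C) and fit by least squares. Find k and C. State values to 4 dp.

k = 1.2613, C = 1.5572

Taking logs, ln w = k·ln u + ln C, so regress ln w on ln u.
AᵀA = [[10.1257, 6.2226]; [6.2226, 5]], rhs = [15.5274, 10.0629]ᵀ  (here Σln u = 6.2226, Σ(ln u)² = 10.1257, Σln w = 10.0629, Σln u·ln w = 15.5274).
Slope k = (n·Σln u·ln w − Σln u·Σln w)/(n·Σ(ln u)² − (Σln u)²) = (5·15.5274 − 6.2226·10.0629)/11.9082 = 1.26129; ln C = (Σln w − k·Σln u)/n = 0.44289, so C = exp(0.44289) = 1.55721.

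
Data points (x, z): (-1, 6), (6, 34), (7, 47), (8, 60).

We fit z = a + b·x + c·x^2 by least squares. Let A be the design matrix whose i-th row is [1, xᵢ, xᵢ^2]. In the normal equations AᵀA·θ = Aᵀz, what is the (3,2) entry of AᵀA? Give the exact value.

Row 3 ↔ basis x^2, column 2 ↔ basis x, so (AᵀA)_{3,2} = Σᵢ (x^2)·(x) = (1)·(-1) + (36)·(6) + (49)·(7) + (64)·(8) = 1070.

1070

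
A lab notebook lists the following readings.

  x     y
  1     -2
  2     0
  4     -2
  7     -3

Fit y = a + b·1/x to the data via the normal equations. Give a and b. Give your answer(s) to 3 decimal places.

AᵀA·[a, b]ᵀ = Aᵀy reads: 4·a + (53/28)·b = -7;  (53/28)·a + (1045/784)·b = -41/14.
(Σ1 = 4, Σ1/x = 53/28, Σ1/x·1/x = 1045/784, Σy = -7, Σ1/x·y = -41/14.)
det = 4·(1045/784) − (53/28)² = 1371/784.
a = ((-7)·(1045/784) − (53/28)·(-41/14))/(1371/784) = -2969/1371; b = (4·(-41/14) − (53/28)·(-7))/(1371/784) = 1204/1371.

a = -2.166, b = 0.878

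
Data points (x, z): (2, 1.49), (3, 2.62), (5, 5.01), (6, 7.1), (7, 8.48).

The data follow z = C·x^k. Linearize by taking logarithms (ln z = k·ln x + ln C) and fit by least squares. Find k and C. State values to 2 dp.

k = 1.39, C = 0.57

With ln zᵢ as the transformed response and ln xᵢ as the regressor:
Over the data: Σln x = 7.1389, Σ(ln x)² = 11.2747, Σln z = 7.0712, Σln x·ln z = 11.5999.
Normal system: [[11.2747, 7.1389]; [7.1389, 5]]·[k, ln C]ᵀ = [11.5999, 7.0712]ᵀ.
Slope k = (n·Σln x·ln z − Σln x·Σln z)/(n·Σ(ln x)² − (Σln x)²) = (5·11.5999 − 7.1389·7.0712)/5.4099 = 1.38989; ln C = (Σln z − k·Σln x)/n = -0.57020, so C = exp(-0.57020) = 0.56541.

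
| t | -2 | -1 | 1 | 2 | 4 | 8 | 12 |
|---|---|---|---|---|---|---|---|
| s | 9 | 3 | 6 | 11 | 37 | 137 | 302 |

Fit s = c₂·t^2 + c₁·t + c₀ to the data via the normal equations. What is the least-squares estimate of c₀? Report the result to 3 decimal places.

c₀ = 2.133

From the data, Σt^2·t^2 = 25122, Σt^2·t = 2304, Σt^2 = 234, Σt·t = 234, Σt = 24, Σ1 = 7.
Moment sums: Σt^2·s = 52937, Σt·s = 4875, Σs = 505.
Normal equations: [[25122, 2304, 234]; [2304, 234, 24]; [234, 24, 7]]·[c₂, c₁, c₀]ᵀ = [52937, 4875, 505]ᵀ.
Row-reducing yields c₂ = 291433/143682, c₁ = 92447/143682, c₀ = 51080/23947.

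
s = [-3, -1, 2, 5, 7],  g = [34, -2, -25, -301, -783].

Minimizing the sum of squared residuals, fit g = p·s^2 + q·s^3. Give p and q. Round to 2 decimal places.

With design matrix M, MᵀM = [[3124, 19720]; [19720, 134068]] and Mᵀg = [-45688, -307310]ᵀ.
Δ = 3124·134068 − 19720² = 29950032.
p = ((-45688)·134068 − 19720·(-307310))/29950032 = -581657/267411; q = (3124·(-307310) − 19720·(-45688))/29950032 = -1054805/534822.

p = -2.18, q = -1.97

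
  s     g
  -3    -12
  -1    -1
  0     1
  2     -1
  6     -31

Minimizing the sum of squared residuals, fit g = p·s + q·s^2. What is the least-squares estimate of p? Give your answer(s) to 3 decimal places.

With design matrix A, AᵀA = [[50, 196]; [196, 1394]] and Aᵀg = [-151, -1229]ᵀ.
Determinant 50·1394 − 196² = 31284.
p = ((-151)·1394 − 196·(-1229))/31284 = 5065/5214; q = (50·(-1229) − 196·(-151))/31284 = -5309/5214.

p = 0.971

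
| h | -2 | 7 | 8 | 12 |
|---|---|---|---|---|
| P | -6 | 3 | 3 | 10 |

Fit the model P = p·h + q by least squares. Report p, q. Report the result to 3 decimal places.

Setting ∂/∂p … = 0 gives: 261·p + 25·q = 177;  25·p + 4·q = 10.
(Σh·h = 261, Σh = 25, Σ1 = 4, Σh·P = 177, ΣP = 10.)
Eliminating q: 4·(row 1) − 25·(row 2) gives 419·p = 4·177 − 25·10 = 458, so p = 458/419.
Then q = (10 − 25·(458/419))/4 = -1815/419.

p = 1.093, q = -4.332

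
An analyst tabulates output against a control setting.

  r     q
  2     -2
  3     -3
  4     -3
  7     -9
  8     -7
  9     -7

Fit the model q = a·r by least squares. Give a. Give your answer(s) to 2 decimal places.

Forming AᵀA = [[223]] and Aᵀq = [-207]ᵀ gives AᵀA·[a]ᵀ = Aᵀq.
Hence a = -207 / 223 ≈ -0.928251.

a = -0.93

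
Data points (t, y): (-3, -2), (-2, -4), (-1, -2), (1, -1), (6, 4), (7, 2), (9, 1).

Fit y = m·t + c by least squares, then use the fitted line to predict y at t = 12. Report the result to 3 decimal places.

Normal-equation sums: Σt·t = 181, Σt = 17, Σ1 = 7.
Right-hand side: Σt·y = 62, Σy = -2.
MᵀM·[m, c]ᵀ = Mᵀy becomes [[181, 17]; [17, 7]]·[m, c]ᵀ = [62, -2]ᵀ.
det = 181·7 − 17² = 978.
m = (62·7 − 17·(-2))/978 = 78/163; c = (181·(-2) − 17·62)/978 = -236/163.
At t = 12: ŷ = (78/163)·(12) + (-236/163)·(1) = 700/163.

ŷ = 4.294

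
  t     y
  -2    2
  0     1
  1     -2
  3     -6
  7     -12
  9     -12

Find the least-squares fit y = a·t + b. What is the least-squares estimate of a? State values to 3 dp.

Setting ∂/∂a … = 0 gives: 144·a + 18·b = -216;  18·a + 6·b = -29.
(Σt·t = 144, Σt = 18, Σ1 = 6, Σt·y = -216, Σy = -29.)
det = 144·6 − 18² = 540.
a = ((-216)·6 − 18·(-29))/540 = -43/30; b = (144·(-29) − 18·(-216))/540 = -8/15.

a = -1.433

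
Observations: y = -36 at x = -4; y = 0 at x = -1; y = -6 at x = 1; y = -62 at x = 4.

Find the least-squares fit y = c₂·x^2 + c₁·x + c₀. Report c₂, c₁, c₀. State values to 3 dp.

c₂ = -3.067, c₁ = -3.235, c₀ = 0.067

Setting ∂/∂c₂ … = 0 gives: 514·c₂ + 0·c₁ + 34·c₀ = -1574;  0·c₂ + 34·c₁ + 0·c₀ = -110;  34·c₂ + 0·c₁ + 4·c₀ = -104.
Solving the 3×3 system (Gaussian elimination) gives c₂ = -46/15, c₁ = -55/17, c₀ = 1/15.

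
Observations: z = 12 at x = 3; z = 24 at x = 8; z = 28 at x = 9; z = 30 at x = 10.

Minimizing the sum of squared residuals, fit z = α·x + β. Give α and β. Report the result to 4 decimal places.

α = 2.5862, β = 4.1034

From the data, Σx·x = 254, Σx = 30, Σ1 = 4.
For Aᵀz: Σx·z = 780, Σz = 94.
So AᵀA·[α, β]ᵀ = Aᵀz: [[254, 30]; [30, 4]]·[α, β]ᵀ = [780, 94]ᵀ.
det = 254·4 − 30² = 116.
α = (780·4 − 30·94)/116 = 75/29; β = (254·94 − 30·780)/116 = 119/29.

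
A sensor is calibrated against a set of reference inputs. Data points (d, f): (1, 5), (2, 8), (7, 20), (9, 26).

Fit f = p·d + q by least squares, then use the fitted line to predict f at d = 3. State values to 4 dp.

The normal equations are: 135·p + 19·q = 395;  19·p + 4·q = 59.
det = 135·4 − 19² = 179.
p = (395·4 − 19·59)/179 = 459/179; q = (135·59 − 19·395)/179 = 460/179.
At d = 3: f̂ = (459/179)·(3) + (460/179)·(1) = 1837/179.

f̂ = 10.2626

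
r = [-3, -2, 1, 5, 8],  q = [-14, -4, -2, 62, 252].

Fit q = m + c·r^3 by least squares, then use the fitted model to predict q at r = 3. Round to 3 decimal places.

Setting ∂/∂m … = 0 gives: 5·m + 603·c = 294;  603·m + 278563·c = 137182.
det = 5·278563 − 603² = 1029206.
m = (294·278563 − 603·137182)/1029206 = -411612/514603; c = (5·137182 − 603·294)/1029206 = 254314/514603.
At r = 3: q̂ = (-411612/514603)·(1) + (254314/514603)·(27) = 6454866/514603.

q̂ = 12.543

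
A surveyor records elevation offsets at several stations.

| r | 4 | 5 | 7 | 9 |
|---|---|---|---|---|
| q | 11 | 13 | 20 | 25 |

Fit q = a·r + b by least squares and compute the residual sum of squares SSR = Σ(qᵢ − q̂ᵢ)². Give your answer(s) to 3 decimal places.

Normal-equation sums: Σr·r = 171, Σr = 25, Σ1 = 4.
Right-hand side: Σr·q = 474, Σq = 69.
Normal equations: [[171, 25]; [25, 4]]·[a, b]ᵀ = [474, 69]ᵀ.
Eliminating b: 4·(row 1) − 25·(row 2) gives 59·a = 4·474 − 25·69 = 171, so a = 171/59.
Then b = (69 − 25·(171/59))/4 = -51/59.
Residuals: 16/59, -37/59, 34/59, -13/59; SSR = 50/59.

SSR = 0.847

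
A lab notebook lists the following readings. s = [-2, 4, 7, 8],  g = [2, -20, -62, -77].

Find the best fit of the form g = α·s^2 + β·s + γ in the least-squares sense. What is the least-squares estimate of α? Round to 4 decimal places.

Forming AᵀA = [[6769, 911, 133]; [911, 133, 17]; [133, 17, 4]] and Aᵀg = [-8278, -1134, -157]ᵀ gives AᵀA·[α, β, γ]ᵀ = Aᵀg.
Row-reducing yields α = -16253/15348, β = -8473/5116, γ = 23017/7674.

α = -1.0590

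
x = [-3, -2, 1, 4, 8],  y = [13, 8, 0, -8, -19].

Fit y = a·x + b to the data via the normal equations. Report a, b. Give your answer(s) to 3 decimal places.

The normal system AᵀA·[a, b]ᵀ = Aᵀy is [[94, 8]; [8, 5]]·[a, b]ᵀ = [-239, -6]ᵀ.
det = 94·5 − 8² = 406.
a = ((-239)·5 − 8·(-6))/406 = -1147/406; b = (94·(-6) − 8·(-239))/406 = 674/203.

a = -2.825, b = 3.320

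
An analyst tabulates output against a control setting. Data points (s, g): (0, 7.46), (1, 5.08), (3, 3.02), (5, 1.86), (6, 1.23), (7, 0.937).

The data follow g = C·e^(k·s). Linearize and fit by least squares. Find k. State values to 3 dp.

k = -0.288

With ln gᵢ as the transformed response and sᵢ as the regressor:
Over the data: Σs = 22.0000, Σ(s)² = 120.0000, Σln g = 5.5026, Σs·ln g = 8.8305.
Normal system: [[120.0000, 22.0000]; [22.0000, 6]]·[k, ln C]ᵀ = [8.8305, 5.5026]ᵀ.
Δ = 120.0000·6 − (22.0000)² = 236.0000; k = (8.8305·6 − 22.0000·5.5026)/236.0000 = -0.28845, ln C = (120.0000·5.5026 − 22.0000·8.8305)/236.0000 = 1.97477.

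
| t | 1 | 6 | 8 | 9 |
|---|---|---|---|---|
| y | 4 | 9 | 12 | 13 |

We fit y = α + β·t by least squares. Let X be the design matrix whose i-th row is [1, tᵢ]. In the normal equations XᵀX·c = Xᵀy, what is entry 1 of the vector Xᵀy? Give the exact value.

38

Entry 1 ↔ basis 1, so (Xᵀy)_{1} = Σᵢ yᵢ = (1)·(4) + (1)·(9) + (1)·(12) + (1)·(13) = 38.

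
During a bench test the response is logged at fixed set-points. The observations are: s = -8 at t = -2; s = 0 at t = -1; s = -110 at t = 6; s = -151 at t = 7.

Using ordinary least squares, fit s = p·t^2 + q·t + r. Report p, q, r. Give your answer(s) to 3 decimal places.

The normal equations are: 3714·p + 550·q + 90·r = -11391;  550·p + 90·q + 10·r = -1701;  90·p + 10·q + 4·r = -269.
(Σt^2·t^2 = 3714, Σt^2·t = 550, Σt^2 = 90, Σt·t = 90, Σt = 10, Σ1 = 4, Σt^2·s = -11391, Σt·s = -1701, Σs = -269.)
Solving the 3×3 system (Gaussian elimination) gives p = -49/16, q = -531/1040, r = 305/104.

p = -3.063, q = -0.511, r = 2.933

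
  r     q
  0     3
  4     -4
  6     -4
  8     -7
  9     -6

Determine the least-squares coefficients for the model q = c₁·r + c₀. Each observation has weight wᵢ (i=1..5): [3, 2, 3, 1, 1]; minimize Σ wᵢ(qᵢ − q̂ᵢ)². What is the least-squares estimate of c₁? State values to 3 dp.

c₁ = -1.107

With design matrix M, MᵀWM = [[285, 43]; [43, 10]] and MᵀWq = [-214, -24]ᵀ.
det = 285·10 − 43² = 1001.
c₁ = ((-214)·10 − 43·(-24))/1001 = -1108/1001; c₀ = (285·(-24) − 43·(-214))/1001 = 2362/1001.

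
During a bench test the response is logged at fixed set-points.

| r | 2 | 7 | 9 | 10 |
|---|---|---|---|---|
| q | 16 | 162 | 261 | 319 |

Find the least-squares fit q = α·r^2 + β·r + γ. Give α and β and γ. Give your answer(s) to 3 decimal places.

α = 2.891, β = 3.188, γ = -1.944

With design matrix A, AᵀA = [[18978, 2080, 234]; [2080, 234, 28]; [234, 28, 4]] and Aᵀq = [61043, 6705, 758]ᵀ.
Solving the 3×3 system (Gaussian elimination) gives α = 8121/2809, β = 17911/5618, γ = -10923/5618.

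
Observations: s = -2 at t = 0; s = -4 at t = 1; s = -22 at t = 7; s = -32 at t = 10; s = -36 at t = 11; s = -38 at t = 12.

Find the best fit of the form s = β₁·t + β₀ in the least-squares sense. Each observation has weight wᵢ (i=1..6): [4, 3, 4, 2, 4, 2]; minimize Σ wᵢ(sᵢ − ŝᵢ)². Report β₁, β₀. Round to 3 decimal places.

Compute the Gram sums: Σwᵢ·t·t = 1171, Σwᵢ·t = 119, Σwᵢ·1 = 19.
And Σwᵢ·t·s = -3764, Σwᵢ·s = -392.
So XᵀWX·[β₁, β₀]ᵀ = XᵀWs: [[1171, 119]; [119, 19]]·[β₁, β₀]ᵀ = [-3764, -392]ᵀ.
det = 1171·19 − 119² = 8088.
β₁ = ((-3764)·19 − 119·(-392))/8088 = -6217/2022; β₀ = (1171·(-392) − 119·(-3764))/8088 = -2779/2022.

β₁ = -3.075, β₀ = -1.374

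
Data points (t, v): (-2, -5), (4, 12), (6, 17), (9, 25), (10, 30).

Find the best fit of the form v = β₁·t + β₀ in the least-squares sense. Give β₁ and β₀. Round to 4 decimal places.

β₁ = 2.8333, β₀ = 0.5000

Entries of MᵀM: Σt·t = 237, Σt = 27, Σ1 = 5.
Right-hand side: Σt·v = 685, Σv = 79.
MᵀM·[β₁, β₀]ᵀ = Mᵀv becomes [[237, 27]; [27, 5]]·[β₁, β₀]ᵀ = [685, 79]ᵀ.
Δ = 237·5 − 27² = 456.
β₁ = (685·5 − 27·79)/456 = 17/6; β₀ = (237·79 − 27·685)/456 = 1/2.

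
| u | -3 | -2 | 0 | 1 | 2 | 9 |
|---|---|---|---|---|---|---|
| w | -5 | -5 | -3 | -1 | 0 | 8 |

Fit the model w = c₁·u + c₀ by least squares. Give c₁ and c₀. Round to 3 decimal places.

c₁ = 1.134, c₀ = -2.323

Forming AᵀA = [[99, 7]; [7, 6]] and Aᵀw = [96, -6]ᵀ gives AᵀA·[c₁, c₀]ᵀ = Aᵀw.
Eliminating c₀: 6·(row 1) − 7·(row 2) gives 545·c₁ = 6·96 − 7·(-6) = 618, so c₁ = 618/545.
Then c₀ = ((-6) − 7·(618/545))/6 = -1266/545.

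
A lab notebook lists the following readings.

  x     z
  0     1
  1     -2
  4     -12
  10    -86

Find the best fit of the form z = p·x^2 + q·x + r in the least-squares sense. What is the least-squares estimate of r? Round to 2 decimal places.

The normal equations are: 10257·p + 1065·q + 117·r = -8794;  1065·p + 117·q + 15·r = -910;  117·p + 15·q + 4·r = -99.
Inverting the 3×3 Gram matrix, [p, q, r]ᵀ = [-13951/15348, 7705/15348, -115/2558]ᵀ.

r = -0.04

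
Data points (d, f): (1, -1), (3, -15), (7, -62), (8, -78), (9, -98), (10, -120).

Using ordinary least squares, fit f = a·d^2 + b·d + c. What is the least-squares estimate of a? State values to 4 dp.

Sums needed: Σd^2·d^2 = 23140, Σd^2·d = 2612, Σd^2 = 304, Σd·d = 304, Σd = 38, Σ1 = 6.
For Mᵀf: Σd^2·f = -28104, Σd·f = -3186, Σf = -374.
MᵀM·[a, b, c]ᵀ = Mᵀf becomes [[23140, 2612, 304]; [2612, 304, 38]; [304, 38, 6]]·[a, b, c]ᵀ = [-28104, -3186, -374]ᵀ.
Row-reducing yields a = -464/463, b = -4722/2315, c = 3151/2315.

a = -1.0022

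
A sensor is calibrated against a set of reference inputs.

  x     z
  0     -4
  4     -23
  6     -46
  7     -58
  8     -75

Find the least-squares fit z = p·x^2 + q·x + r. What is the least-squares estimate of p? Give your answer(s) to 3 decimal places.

Normal-equation sums: Σx^2·x^2 = 8049, Σx^2·x = 1135, Σx^2 = 165, Σx·x = 165, Σx = 25, Σ1 = 5.
For Aᵀz: Σx^2·z = -9666, Σx·z = -1374, Σz = -206.
Inverting the 3×3 Gram matrix, [p, q, r]ᵀ = [-404/403, -54/65, -7988/2015]ᵀ.

p = -1.002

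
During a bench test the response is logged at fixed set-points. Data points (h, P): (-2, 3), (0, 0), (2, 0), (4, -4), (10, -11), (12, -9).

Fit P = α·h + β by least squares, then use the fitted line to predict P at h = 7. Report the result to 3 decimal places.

P̂ = -6.058

The normal system MᵀM·[α, β]ᵀ = MᵀP is [[268, 26]; [26, 6]]·[α, β]ᵀ = [-240, -21]ᵀ.
Determinant 268·6 − 26² = 932.
α = ((-240)·6 − 26·(-21))/932 = -447/466; β = (268·(-21) − 26·(-240))/932 = 153/233.
At h = 7: P̂ = (-447/466)·(7) + (153/233)·(1) = -2823/466.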